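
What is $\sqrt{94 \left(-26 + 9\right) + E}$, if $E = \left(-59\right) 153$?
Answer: $25 i \sqrt{17} \approx 103.08 i$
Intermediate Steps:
$E = -9027$
$\sqrt{94 \left(-26 + 9\right) + E} = \sqrt{94 \left(-26 + 9\right) - 9027} = \sqrt{94 \left(-17\right) - 9027} = \sqrt{-1598 - 9027} = \sqrt{-10625} = 25 i \sqrt{17}$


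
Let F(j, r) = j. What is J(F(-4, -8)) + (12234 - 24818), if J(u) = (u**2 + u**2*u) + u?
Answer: -12636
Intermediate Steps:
J(u) = u + u**2 + u**3 (J(u) = (u**2 + u**3) + u = u + u**2 + u**3)
J(F(-4, -8)) + (12234 - 24818) = -4*(1 - 4 + (-4)**2) + (12234 - 24818) = -4*(1 - 4 + 16) - 12584 = -4*13 - 12584 = -52 - 12584 = -12636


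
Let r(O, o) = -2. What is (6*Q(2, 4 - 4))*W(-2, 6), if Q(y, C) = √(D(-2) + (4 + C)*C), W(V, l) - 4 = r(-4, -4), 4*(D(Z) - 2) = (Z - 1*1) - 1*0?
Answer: 6*√5 ≈ 13.416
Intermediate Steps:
D(Z) = 7/4 + Z/4 (D(Z) = 2 + ((Z - 1*1) - 1*0)/4 = 2 + ((Z - 1) + 0)/4 = 2 + ((-1 + Z) + 0)/4 = 2 + (-1 + Z)/4 = 2 + (-¼ + Z/4) = 7/4 + Z/4)
W(V, l) = 2 (W(V, l) = 4 - 2 = 2)
Q(y, C) = √(5/4 + C*(4 + C)) (Q(y, C) = √((7/4 + (¼)*(-2)) + (4 + C)*C) = √((7/4 - ½) + C*(4 + C)) = √(5/4 + C*(4 + C)))
(6*Q(2, 4 - 4))*W(-2, 6) = (6*(√(5 + 4*(4 - 4)² + 16*(4 - 4))/2))*2 = (6*(√(5 + 4*0² + 16*0)/2))*2 = (6*(√(5 + 4*0 + 0)/2))*2 = (6*(√(5 + 0 + 0)/2))*2 = (6*(√5/2))*2 = (3*√5)*2 = 6*√5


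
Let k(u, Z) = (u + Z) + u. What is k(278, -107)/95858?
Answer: 449/95858 ≈ 0.0046840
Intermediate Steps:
k(u, Z) = Z + 2*u (k(u, Z) = (Z + u) + u = Z + 2*u)
k(278, -107)/95858 = (-107 + 2*278)/95858 = (-107 + 556)*(1/95858) = 449*(1/95858) = 449/95858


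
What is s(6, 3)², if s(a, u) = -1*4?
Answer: 16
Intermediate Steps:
s(a, u) = -4
s(6, 3)² = (-4)² = 16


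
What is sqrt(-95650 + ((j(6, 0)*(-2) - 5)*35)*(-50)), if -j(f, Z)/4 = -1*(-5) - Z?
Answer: 10*I*sqrt(1569) ≈ 396.11*I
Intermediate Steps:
j(f, Z) = -20 + 4*Z (j(f, Z) = -4*(-1*(-5) - Z) = -4*(5 - Z) = -20 + 4*Z)
sqrt(-95650 + ((j(6, 0)*(-2) - 5)*35)*(-50)) = sqrt(-95650 + (((-20 + 4*0)*(-2) - 5)*35)*(-50)) = sqrt(-95650 + (((-20 + 0)*(-2) - 5)*35)*(-50)) = sqrt(-95650 + ((-20*(-2) - 5)*35)*(-50)) = sqrt(-95650 + ((40 - 5)*35)*(-50)) = sqrt(-95650 + (35*35)*(-50)) = sqrt(-95650 + 1225*(-50)) = sqrt(-95650 - 61250) = sqrt(-156900) = 10*I*sqrt(1569)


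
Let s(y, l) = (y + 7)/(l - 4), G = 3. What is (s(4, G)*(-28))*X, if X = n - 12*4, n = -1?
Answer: -15092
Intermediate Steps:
s(y, l) = (7 + y)/(-4 + l)
X = -49 (X = -1 - 12*4 = -1 - 1*48 = -1 - 48 = -49)
(s(4, G)*(-28))*X = (((7 + 4)/(-4 + 3))*(-28))*(-49) = ((11/(-1))*(-28))*(-49) = (-1*11*(-28))*(-49) = -11*(-28)*(-49) = 308*(-49) = -15092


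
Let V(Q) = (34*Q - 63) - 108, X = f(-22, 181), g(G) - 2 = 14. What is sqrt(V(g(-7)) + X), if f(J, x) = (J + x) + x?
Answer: sqrt(713) ≈ 26.702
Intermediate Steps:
g(G) = 16 (g(G) = 2 + 14 = 16)
f(J, x) = J + 2*x
X = 340 (X = -22 + 2*181 = -22 + 362 = 340)
V(Q) = -171 + 34*Q (V(Q) = (-63 + 34*Q) - 108 = -171 + 34*Q)
sqrt(V(g(-7)) + X) = sqrt((-171 + 34*16) + 340) = sqrt((-171 + 544) + 340) = sqrt(373 + 340) = sqrt(713)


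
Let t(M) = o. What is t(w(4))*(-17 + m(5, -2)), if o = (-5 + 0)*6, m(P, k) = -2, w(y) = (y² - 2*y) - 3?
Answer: 570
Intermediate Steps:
w(y) = -3 + y² - 2*y
o = -30 (o = -5*6 = -30)
t(M) = -30
t(w(4))*(-17 + m(5, -2)) = -30*(-17 - 2) = -30*(-19) = 570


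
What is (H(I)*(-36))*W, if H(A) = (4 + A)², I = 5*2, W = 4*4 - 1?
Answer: -105840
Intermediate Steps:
W = 15 (W = 16 - 1 = 15)
I = 10
(H(I)*(-36))*W = ((4 + 10)²*(-36))*15 = (14²*(-36))*15 = (196*(-36))*15 = -7056*15 = -105840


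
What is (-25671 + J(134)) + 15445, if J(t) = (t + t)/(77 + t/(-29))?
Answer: -21456602/2099 ≈ -10222.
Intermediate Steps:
J(t) = 2*t/(77 - t/29) (J(t) = (2*t)/(77 + t*(-1/29)) = (2*t)/(77 - t/29) = 2*t/(77 - t/29))
(-25671 + J(134)) + 15445 = (-25671 - 58*134/(-2233 + 134)) + 15445 = (-25671 - 58*134/(-2099)) + 15445 = (-25671 - 58*134*(-1/2099)) + 15445 = (-25671 + 7772/2099) + 15445 = -53875657/2099 + 15445 = -21456602/2099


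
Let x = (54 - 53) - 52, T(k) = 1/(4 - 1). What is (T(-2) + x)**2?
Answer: 23104/9 ≈ 2567.1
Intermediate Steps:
T(k) = 1/3
x = -51 (x = 1 - 52 = -51)
(T(-2) + x)**2 = (1/3 - 51)**2 = (-152/3)**2 = 23104/9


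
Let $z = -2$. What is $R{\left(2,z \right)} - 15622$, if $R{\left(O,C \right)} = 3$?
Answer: $-15619$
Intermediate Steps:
$R{\left(2,z \right)} - 15622 = 3 - 15622 = -15619$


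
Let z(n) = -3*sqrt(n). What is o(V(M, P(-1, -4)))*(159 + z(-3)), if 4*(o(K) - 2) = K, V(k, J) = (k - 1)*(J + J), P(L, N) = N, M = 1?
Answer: 318 - 6*I*sqrt(3) ≈ 318.0 - 10.392*I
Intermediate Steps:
V(k, J) = 2*J*(-1 + k) (V(k, J) = (-1 + k)*(2*J) = 2*J*(-1 + k))
o(K) = 2 + K/4
o(V(M, P(-1, -4)))*(159 + z(-3)) = (2 + (2*(-4)*(-1 + 1))/4)*(159 - 3*I*sqrt(3)) = (2 + (2*(-4)*0)/4)*(159 - 3*I*sqrt(3)) = (2 + (1/4)*0)*(159 - 3*I*sqrt(3)) = (2 + 0)*(159 - 3*I*sqrt(3)) = 2*(159 - 3*I*sqrt(3)) = 318 - 6*I*sqrt(3)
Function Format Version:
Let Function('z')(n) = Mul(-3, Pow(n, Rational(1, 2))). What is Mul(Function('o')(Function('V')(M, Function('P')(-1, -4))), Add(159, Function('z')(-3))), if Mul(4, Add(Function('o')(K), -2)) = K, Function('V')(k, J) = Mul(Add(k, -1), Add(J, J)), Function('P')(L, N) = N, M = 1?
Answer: Add(318, Mul(-6, I, Pow(3, Rational(1, 2)))) ≈ Add(318.00, Mul(-10.392, I))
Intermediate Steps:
Function('V')(k, J) = Mul(2, J, Add(-1, k)) (Function('V')(k, J) = Mul(Add(-1, k), Mul(2, J)) = Mul(2, J, Add(-1, k)))
Function('o')(K) = Add(2, Mul(Rational(1, 4), K))
Mul(Function('o')(Function('V')(M, Function('P')(-1, -4))), Add(159, Function('z')(-3))) = Mul(Add(2, Mul(Rational(1, 4), Mul(2, -4, Add(-1, 1)))), Add(159, Mul(-3, Pow(-3, Rational(1, 2))))) = Mul(Add(2, Mul(Rational(1, 4), Mul(2, -4, 0))), Add(159, Mul(-3, Mul(I, Pow(3, Rational(1, 2)))))) = Mul(Add(2, Mul(Rational(1, 4), 0)), Add(159, Mul(-3, I, Pow(3, Rational(1, 2))))) = Mul(Add(2, 0), Add(159, Mul(-3, I, Pow(3, Rational(1, 2))))) = Mul(2, Add(159, Mul(-3, I, Pow(3, Rational(1, 2))))) = Add(318, Mul(-6, I, Pow(3, Rational(1, 2))))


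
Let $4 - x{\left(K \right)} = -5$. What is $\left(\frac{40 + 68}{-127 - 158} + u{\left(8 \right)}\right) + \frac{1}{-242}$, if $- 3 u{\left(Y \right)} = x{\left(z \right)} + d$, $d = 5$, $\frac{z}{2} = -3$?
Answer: $- \frac{348281}{68970} \approx -5.0497$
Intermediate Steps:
$z = -6$ ($z = 2 \left(-3\right) = -6$)
$x{\left(K \right)} = 9$ ($x{\left(K \right)} = 4 - -5 = 4 + 5 = 9$)
$u{\left(Y \right)} = - \frac{14}{3}$ ($u{\left(Y \right)} = - \frac{9 + 5}{3} = \left(- \frac{1}{3}\right) 14 = - \frac{14}{3}$)
$\left(\frac{40 + 68}{-127 - 158} + u{\left(8 \right)}\right) + \frac{1}{-242} = \left(\frac{40 + 68}{-127 - 158} - \frac{14}{3}\right) + \frac{1}{-242} = \left(\frac{108}{-285} - \frac{14}{3}\right) - \frac{1}{242} = \left(108 \left(- \frac{1}{285}\right) - \frac{14}{3}\right) - \frac{1}{242} = \left(- \frac{36}{95} - \frac{14}{3}\right) - \frac{1}{242} = - \frac{1438}{285} - \frac{1}{242} = - \frac{348281}{68970}$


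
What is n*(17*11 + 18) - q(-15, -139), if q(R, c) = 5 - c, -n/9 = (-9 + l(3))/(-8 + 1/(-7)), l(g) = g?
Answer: -28566/19 ≈ -1503.5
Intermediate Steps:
n = -126/19 (n = -9*(-9 + 3)/(-8 + 1/(-7)) = -(-54)/(-8 - ⅐) = -(-54)/(-57/7) = -(-54)*(-7)/57 = -9*14/19 = -126/19 ≈ -6.6316)
n*(17*11 + 18) - q(-15, -139) = -126*(17*11 + 18)/19 - (5 - 1*(-139)) = -126*(187 + 18)/19 - (5 + 139) = -126/19*205 - 1*144 = -25830/19 - 144 = -28566/19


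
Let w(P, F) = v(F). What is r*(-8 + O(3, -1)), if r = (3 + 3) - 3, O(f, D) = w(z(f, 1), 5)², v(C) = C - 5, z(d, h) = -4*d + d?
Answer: -24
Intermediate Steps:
z(d, h) = -3*d
v(C) = -5 + C
w(P, F) = -5 + F
O(f, D) = 0 (O(f, D) = (-5 + 5)² = 0² = 0)
r = 3 (r = 6 - 3 = 3)
r*(-8 + O(3, -1)) = 3*(-8 + 0) = 3*(-8) = -24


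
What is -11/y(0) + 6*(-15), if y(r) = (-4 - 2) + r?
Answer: -529/6 ≈ -88.167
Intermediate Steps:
y(r) = -6 + r
-11/y(0) + 6*(-15) = -11/(-6 + 0) + 6*(-15) = -11/(-6) - 90 = -11*(-1/6) - 90 = 11/6 - 90 = -529/6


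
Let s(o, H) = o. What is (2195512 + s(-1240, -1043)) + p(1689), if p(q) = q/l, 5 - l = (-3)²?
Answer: 8775399/4 ≈ 2.1938e+6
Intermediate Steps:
l = -4 (l = 5 - 1*(-3)² = 5 - 1*9 = 5 - 9 = -4)
p(q) = -q/4 (p(q) = q/(-4) = q*(-¼) = -q/4)
(2195512 + s(-1240, -1043)) + p(1689) = (2195512 - 1240) - ¼*1689 = 2194272 - 1689/4 = 8775399/4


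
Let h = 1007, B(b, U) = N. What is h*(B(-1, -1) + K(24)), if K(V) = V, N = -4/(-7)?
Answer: 173204/7 ≈ 24743.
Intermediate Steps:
N = 4/7 (N = -4*(-1/7) = 4/7 ≈ 0.57143)
B(b, U) = 4/7
h*(B(-1, -1) + K(24)) = 1007*(4/7 + 24) = 1007*(172/7) = 173204/7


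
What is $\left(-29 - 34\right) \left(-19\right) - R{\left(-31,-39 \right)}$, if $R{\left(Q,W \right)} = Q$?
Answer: $1228$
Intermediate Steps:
$\left(-29 - 34\right) \left(-19\right) - R{\left(-31,-39 \right)} = \left(-29 - 34\right) \left(-19\right) - -31 = \left(-63\right) \left(-19\right) + 31 = 1197 + 31 = 1228$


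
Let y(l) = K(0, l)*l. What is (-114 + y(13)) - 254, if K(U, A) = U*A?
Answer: -368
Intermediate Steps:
K(U, A) = A*U
y(l) = 0 (y(l) = (l*0)*l = 0*l = 0)
(-114 + y(13)) - 254 = (-114 + 0) - 254 = -114 - 254 = -368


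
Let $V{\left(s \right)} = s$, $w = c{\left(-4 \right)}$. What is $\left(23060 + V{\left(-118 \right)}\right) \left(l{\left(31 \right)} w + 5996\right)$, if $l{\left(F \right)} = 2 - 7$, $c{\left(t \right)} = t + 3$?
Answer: $137674942$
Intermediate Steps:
$c{\left(t \right)} = 3 + t$
$l{\left(F \right)} = -5$
$w = -1$ ($w = 3 - 4 = -1$)
$\left(23060 + V{\left(-118 \right)}\right) \left(l{\left(31 \right)} w + 5996\right) = \left(23060 - 118\right) \left(\left(-5\right) \left(-1\right) + 5996\right) = 22942 \left(5 + 5996\right) = 22942 \cdot 6001 = 137674942$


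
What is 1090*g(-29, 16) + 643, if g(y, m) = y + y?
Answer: -62577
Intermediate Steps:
g(y, m) = 2*y
1090*g(-29, 16) + 643 = 1090*(2*(-29)) + 643 = 1090*(-58) + 643 = -63220 + 643 = -62577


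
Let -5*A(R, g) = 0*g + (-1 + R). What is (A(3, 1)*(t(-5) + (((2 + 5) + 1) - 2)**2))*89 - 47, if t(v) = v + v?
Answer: -4863/5 ≈ -972.60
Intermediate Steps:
t(v) = 2*v
A(R, g) = 1/5 - R/5 (A(R, g) = -(0*g + (-1 + R))/5 = -(0 + (-1 + R))/5 = -(-1 + R)/5 = 1/5 - R/5)
(A(3, 1)*(t(-5) + (((2 + 5) + 1) - 2)**2))*89 - 47 = ((1/5 - 1/5*3)*(2*(-5) + (((2 + 5) + 1) - 2)**2))*89 - 47 = ((1/5 - 3/5)*(-10 + ((7 + 1) - 2)**2))*89 - 47 = -2*(-10 + (8 - 2)**2)/5*89 - 47 = -2*(-10 + 6**2)/5*89 - 47 = -2*(-10 + 36)/5*89 - 47 = -2/5*26*89 - 47 = -52/5*89 - 47 = -4628/5 - 47 = -4863/5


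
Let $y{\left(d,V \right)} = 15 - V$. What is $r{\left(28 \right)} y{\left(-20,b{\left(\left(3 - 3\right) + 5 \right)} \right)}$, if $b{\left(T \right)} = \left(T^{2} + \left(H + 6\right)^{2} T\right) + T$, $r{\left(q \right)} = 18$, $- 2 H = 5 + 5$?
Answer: $-360$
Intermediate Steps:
$H = -5$ ($H = - \frac{5 + 5}{2} = \left(- \frac{1}{2}\right) 10 = -5$)
$b{\left(T \right)} = T^{2} + 2 T$ ($b{\left(T \right)} = \left(T^{2} + \left(-5 + 6\right)^{2} T\right) + T = \left(T^{2} + 1^{2} T\right) + T = \left(T^{2} + 1 T\right) + T = \left(T^{2} + T\right) + T = \left(T + T^{2}\right) + T = T^{2} + 2 T$)
$r{\left(28 \right)} y{\left(-20,b{\left(\left(3 - 3\right) + 5 \right)} \right)} = 18 \left(15 - \left(\left(3 - 3\right) + 5\right) \left(2 + \left(\left(3 - 3\right) + 5\right)\right)\right) = 18 \left(15 - \left(0 + 5\right) \left(2 + \left(0 + 5\right)\right)\right) = 18 \left(15 - 5 \left(2 + 5\right)\right) = 18 \left(15 - 5 \cdot 7\right) = 18 \left(15 - 35\right) = 18 \left(-20\right) = -360$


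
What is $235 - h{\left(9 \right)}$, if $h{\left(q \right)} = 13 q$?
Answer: $118$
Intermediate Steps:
$235 - h{\left(9 \right)} = 235 - 13 \cdot 9 = 235 - 117 = 118$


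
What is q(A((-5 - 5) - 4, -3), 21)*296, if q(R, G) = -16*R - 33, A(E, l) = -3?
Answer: 4440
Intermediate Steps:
q(R, G) = -33 - 16*R
q(A((-5 - 5) - 4, -3), 21)*296 = (-33 - 16*(-3))*296 = (-33 + 48)*296 = 15*296 = 4440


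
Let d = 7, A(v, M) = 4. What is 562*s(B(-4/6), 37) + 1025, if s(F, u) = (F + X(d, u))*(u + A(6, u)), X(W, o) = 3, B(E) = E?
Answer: 164369/3 ≈ 54790.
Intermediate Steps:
s(F, u) = (3 + F)*(4 + u) (s(F, u) = (F + 3)*(u + 4) = (3 + F)*(4 + u))
562*s(B(-4/6), 37) + 1025 = 562*(12 + 3*37 + 4*(-4/6) - 4/6*37) + 1025 = 562*(12 + 111 + 4*(-4*⅙) - 4*⅙*37) + 1025 = 562*(12 + 111 + 4*(-⅔) - ⅔*37) + 1025 = 562*(12 + 111 - 8/3 - 74/3) + 1025 = 562*(287/3) + 1025 = 161294/3 + 1025 = 164369/3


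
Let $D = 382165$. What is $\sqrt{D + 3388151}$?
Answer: $6 \sqrt{104731} \approx 1941.7$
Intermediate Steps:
$\sqrt{D + 3388151} = \sqrt{382165 + 3388151} = \sqrt{3770316} = 6 \sqrt{104731}$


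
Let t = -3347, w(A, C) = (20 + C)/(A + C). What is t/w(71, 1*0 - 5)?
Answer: -73634/5 ≈ -14727.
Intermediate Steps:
w(A, C) = (20 + C)/(A + C)
t/w(71, 1*0 - 5) = -3347*(71 + (1*0 - 5))/(20 + (1*0 - 5)) = -3347*(71 + (0 - 5))/(20 + (0 - 5)) = -3347*(71 - 5)/(20 - 5) = -3347/(15/66) = -3347/((1/66)*15) = -3347/5/22 = -3347*22/5 = -73634/5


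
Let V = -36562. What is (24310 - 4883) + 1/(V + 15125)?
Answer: 416456598/21437 ≈ 19427.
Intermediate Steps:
(24310 - 4883) + 1/(V + 15125) = (24310 - 4883) + 1/(-36562 + 15125) = 19427 + 1/(-21437) = 19427 - 1/21437 = 416456598/21437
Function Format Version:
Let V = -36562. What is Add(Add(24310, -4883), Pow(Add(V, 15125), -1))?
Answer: Rational(416456598, 21437) ≈ 19427.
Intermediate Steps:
Add(Add(24310, -4883), Pow(Add(V, 15125), -1)) = Add(Add(24310, -4883), Pow(Add(-36562, 15125), -1)) = Add(19427, Pow(-21437, -1)) = Add(19427, Rational(-1, 21437)) = Rational(416456598, 21437)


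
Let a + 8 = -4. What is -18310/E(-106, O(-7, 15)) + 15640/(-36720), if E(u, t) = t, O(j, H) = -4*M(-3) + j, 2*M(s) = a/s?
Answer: 65893/54 ≈ 1220.2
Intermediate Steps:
a = -12 (a = -8 - 4 = -12)
M(s) = -6/s (M(s) = (-12/s)/2 = -6/s)
O(j, H) = -8 + j (O(j, H) = -(-24)/(-3) + j = -(-24)*(-1)/3 + j = -4*2 + j = -8 + j)
-18310/E(-106, O(-7, 15)) + 15640/(-36720) = -18310/(-8 - 7) + 15640/(-36720) = -18310/(-15) + 15640*(-1/36720) = -18310*(-1/15) - 23/54 = 3662/3 - 23/54 = 65893/54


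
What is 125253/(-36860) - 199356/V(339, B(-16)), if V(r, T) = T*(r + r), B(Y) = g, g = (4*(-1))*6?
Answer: 27657007/3123885 ≈ 8.8534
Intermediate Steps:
g = -24 (g = -4*6 = -24)
B(Y) = -24
V(r, T) = 2*T*r (V(r, T) = T*(2*r) = 2*T*r)
125253/(-36860) - 199356/V(339, B(-16)) = 125253/(-36860) - 199356/(2*(-24)*339) = 125253*(-1/36860) - 199356/(-16272) = -125253/36860 - 199356*(-1/16272) = -125253/36860 + 16613/1356 = 27657007/3123885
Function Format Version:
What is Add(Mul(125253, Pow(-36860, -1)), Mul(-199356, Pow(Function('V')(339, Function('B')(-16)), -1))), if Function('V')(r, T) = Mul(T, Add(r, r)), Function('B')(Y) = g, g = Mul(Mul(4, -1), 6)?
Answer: Rational(27657007, 3123885) ≈ 8.8534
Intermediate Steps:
g = -24 (g = Mul(-4, 6) = -24)
Function('B')(Y) = -24
Function('V')(r, T) = Mul(2, T, r) (Function('V')(r, T) = Mul(T, Mul(2, r)) = Mul(2, T, r))
Add(Mul(125253, Pow(-36860, -1)), Mul(-199356, Pow(Function('V')(339, Function('B')(-16)), -1))) = Add(Mul(125253, Pow(-36860, -1)), Mul(-199356, Pow(Mul(2, -24, 339), -1))) = Add(Mul(125253, Rational(-1, 36860)), Mul(-199356, Pow(-16272, -1))) = Add(Rational(-125253, 36860), Mul(-199356, Rational(-1, 16272))) = Add(Rational(-125253, 36860), Rational(16613, 1356)) = Rational(27657007, 3123885)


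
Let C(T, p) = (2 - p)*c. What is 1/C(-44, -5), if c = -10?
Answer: -1/70 ≈ -0.014286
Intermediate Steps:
C(T, p) = -20 + 10*p (C(T, p) = (2 - p)*(-10) = -20 + 10*p)
1/C(-44, -5) = 1/(-20 + 10*(-5)) = 1/(-20 - 50) = 1/(-70) = -1/70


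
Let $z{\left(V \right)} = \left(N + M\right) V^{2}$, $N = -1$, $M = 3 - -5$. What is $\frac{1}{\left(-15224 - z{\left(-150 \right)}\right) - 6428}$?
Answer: $- \frac{1}{179152} \approx -5.5819 \cdot 10^{-6}$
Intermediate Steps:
$M = 8$ ($M = 3 + 5 = 8$)
$z{\left(V \right)} = 7 V^{2}$ ($z{\left(V \right)} = \left(-1 + 8\right) V^{2} = 7 V^{2}$)
$\frac{1}{\left(-15224 - z{\left(-150 \right)}\right) - 6428} = \frac{1}{\left(-15224 - 7 \left(-150\right)^{2}\right) - 6428} = \frac{1}{\left(-15224 - 7 \cdot 22500\right) - 6428} = \frac{1}{\left(-15224 - 157500\right) - 6428} = \frac{1}{-172724 - 6428} = \frac{1}{-179152} = - \frac{1}{179152}$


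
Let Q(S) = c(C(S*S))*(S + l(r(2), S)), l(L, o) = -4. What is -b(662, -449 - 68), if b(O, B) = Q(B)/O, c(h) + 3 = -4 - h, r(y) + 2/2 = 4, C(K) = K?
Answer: -69630608/331 ≈ -2.1036e+5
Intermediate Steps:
r(y) = 3 (r(y) = -1 + 4 = 3)
c(h) = -7 - h (c(h) = -3 + (-4 - h) = -7 - h)
Q(S) = (-7 - S²)*(-4 + S) (Q(S) = (-7 - S*S)*(S - 4) = (-7 - S²)*(-4 + S))
b(O, B) = -(-4 + B)*(7 + B²)/O (b(O, B) = (-(-4 + B)*(7 + B²))/O = -(-4 + B)*(7 + B²)/O)
-b(662, -449 - 68) = -(-1)*(-4 + (-449 - 68))*(7 + (-449 - 68)²)/662 = -(-1)*(-4 - 517)*(7 + (-517)²)/662 = -(-1)*(-521)*(7 + 267289)/662 = -(-1)*(-521)*267296/662 = -1*69630608/331 = -69630608/331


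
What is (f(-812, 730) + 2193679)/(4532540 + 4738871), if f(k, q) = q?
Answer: 2194409/9271411 ≈ 0.23669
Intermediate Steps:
(f(-812, 730) + 2193679)/(4532540 + 4738871) = (730 + 2193679)/(4532540 + 4738871) = 2194409/9271411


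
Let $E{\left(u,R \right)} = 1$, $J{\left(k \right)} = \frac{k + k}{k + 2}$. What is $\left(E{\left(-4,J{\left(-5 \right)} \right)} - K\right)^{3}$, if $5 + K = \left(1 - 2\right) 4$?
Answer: $1000$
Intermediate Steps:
$J{\left(k \right)} = \frac{2 k}{2 + k}$
$K = -9$ ($K = -5 + \left(1 - 2\right) 4 = -5 - 4 = -9$)
$\left(E{\left(-4,J{\left(-5 \right)} \right)} - K\right)^{3} = \left(1 - -9\right)^{3} = \left(1 + 9\right)^{3} = 10^{3} = 1000$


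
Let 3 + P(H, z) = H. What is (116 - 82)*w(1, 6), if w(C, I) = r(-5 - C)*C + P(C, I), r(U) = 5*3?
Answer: 442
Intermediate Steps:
r(U) = 15
P(H, z) = -3 + H
w(C, I) = -3 + 16*C (w(C, I) = 15*C + (-3 + C) = -3 + 16*C)
(116 - 82)*w(1, 6) = (116 - 82)*(-3 + 16*1) = 34*(-3 + 16) = 34*13 = 442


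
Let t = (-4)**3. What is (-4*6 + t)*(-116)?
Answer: 10208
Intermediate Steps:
t = -64
(-4*6 + t)*(-116) = (-4*6 - 64)*(-116) = (-24 - 64)*(-116) = -88*(-116) = 10208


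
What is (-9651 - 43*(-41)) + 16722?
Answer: 8834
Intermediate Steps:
(-9651 - 43*(-41)) + 16722 = (-9651 + 1763) + 16722 = -7888 + 16722 = 8834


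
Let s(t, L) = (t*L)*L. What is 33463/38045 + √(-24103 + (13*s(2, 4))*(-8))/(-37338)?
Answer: 33463/38045 - I*√27431/37338 ≈ 0.87956 - 0.0044358*I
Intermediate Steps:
s(t, L) = t*L² (s(t, L) = (L*t)*L = t*L²)
33463/38045 + √(-24103 + (13*s(2, 4))*(-8))/(-37338) = 33463/38045 + √(-24103 + (13*(2*4²))*(-8))/(-37338) = 33463*(1/38045) + √(-24103 + (13*(2*16))*(-8))*(-1/37338) = 33463/38045 + √(-24103 + (13*32)*(-8))*(-1/37338) = 33463/38045 + √(-24103 + 416*(-8))*(-1/37338) = 33463/38045 + √(-24103 - 3328)*(-1/37338) = 33463/38045 + √(-27431)*(-1/37338) = 33463/38045 + (I*√27431)*(-1/37338) = 33463/38045 - I*√27431/37338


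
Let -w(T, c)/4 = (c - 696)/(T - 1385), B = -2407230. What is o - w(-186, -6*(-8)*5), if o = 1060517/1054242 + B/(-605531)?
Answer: 6160145046516425/1002889029840642 ≈ 6.1424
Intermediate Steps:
w(T, c) = -4*(-696 + c)/(-1385 + T) (w(T, c) = -4*(c - 696)/(T - 1385) = -4*(-696 + c)/(-1385 + T))
o = 3179978889187/638376212502 (o = 1060517/1054242 - 2407230/(-605531) = 1060517*(1/1054242) - 2407230*(-1/605531) = 1060517/1054242 + 2407230/605531 = 3179978889187/638376212502 ≈ 4.9814)
o - w(-186, -6*(-8)*5) = 3179978889187/638376212502 - 4*(696 - (-6*(-8))*5)/(-1385 - 186) = 3179978889187/638376212502 - 4*(696 - 48*5)/(-1571) = 3179978889187/638376212502 - 4*(-1)*(696 - 1*240)/1571 = 3179978889187/638376212502 - 4*(-1)*(696 - 240)/1571 = 3179978889187/638376212502 - 4*(-1)*456/1571 = 3179978889187/638376212502 - 1*(-1824/1571) = 3179978889187/638376212502 + 1824/1571 = 6160145046516425/1002889029840642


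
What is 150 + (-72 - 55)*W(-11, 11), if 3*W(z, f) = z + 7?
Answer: 958/3 ≈ 319.33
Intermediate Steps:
W(z, f) = 7/3 + z/3 (W(z, f) = (z + 7)/3 = (7 + z)/3 = 7/3 + z/3)
150 + (-72 - 55)*W(-11, 11) = 150 + (-72 - 55)*(7/3 + (⅓)*(-11)) = 150 - 127*(7/3 - 11/3) = 150 - 127*(-4/3) = 150 + 508/3 = 958/3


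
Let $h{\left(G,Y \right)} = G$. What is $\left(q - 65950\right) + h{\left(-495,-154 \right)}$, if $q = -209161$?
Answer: $-275606$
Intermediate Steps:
$\left(q - 65950\right) + h{\left(-495,-154 \right)} = \left(-209161 - 65950\right) - 495 = -275111 - 495 = -275606$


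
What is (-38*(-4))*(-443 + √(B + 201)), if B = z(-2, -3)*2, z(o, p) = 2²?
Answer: -67336 + 152*√209 ≈ -65139.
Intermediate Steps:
z(o, p) = 4
B = 8 (B = 4*2 = 8)
(-38*(-4))*(-443 + √(B + 201)) = (-38*(-4))*(-443 + √(8 + 201)) = 152*(-443 + √209) = -67336 + 152*√209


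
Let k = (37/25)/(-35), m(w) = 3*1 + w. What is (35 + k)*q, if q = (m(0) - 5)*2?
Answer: -122352/875 ≈ -139.83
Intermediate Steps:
m(w) = 3 + w
q = -4 (q = ((3 + 0) - 5)*2 = (3 - 5)*2 = -2*2 = -4)
k = -37/875 (k = (37*(1/25))*(-1/35) = (37/25)*(-1/35) = -37/875 ≈ -0.042286)
(35 + k)*q = (35 - 37/875)*(-4) = (30588/875)*(-4) = -122352/875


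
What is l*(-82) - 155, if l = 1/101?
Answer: -15737/101 ≈ -155.81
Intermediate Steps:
l = 1/101 ≈ 0.0099010
l*(-82) - 155 = (1/101)*(-82) - 155 = -82/101 - 155 = -15737/101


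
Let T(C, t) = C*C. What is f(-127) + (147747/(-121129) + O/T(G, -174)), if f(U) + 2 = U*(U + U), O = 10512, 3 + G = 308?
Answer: 363448950800973/11268025225 ≈ 32255.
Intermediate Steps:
G = 305 (G = -3 + 308 = 305)
T(C, t) = C²
f(U) = -2 + 2*U² (f(U) = -2 + U*(U + U) = -2 + U*(2*U) = -2 + 2*U²)
f(-127) + (147747/(-121129) + O/T(G, -174)) = (-2 + 2*(-127)²) + (147747/(-121129) + 10512/(305²)) = (-2 + 2*16129) + (147747*(-1/121129) + 10512/93025) = (-2 + 32258) + (-147747/121129 + 10512*(1/93025)) = 32256 + (-147747/121129 + 10512/93025) = 32256 - 12470856627/11268025225 = 363448950800973/11268025225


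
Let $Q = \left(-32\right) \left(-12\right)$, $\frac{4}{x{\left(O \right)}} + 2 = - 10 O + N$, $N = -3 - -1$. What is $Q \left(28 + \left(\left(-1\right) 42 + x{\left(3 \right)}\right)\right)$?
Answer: $- \frac{92160}{17} \approx -5421.2$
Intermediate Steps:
$N = -2$ ($N = -3 + 1 = -2$)
$x{\left(O \right)} = \frac{4}{-4 - 10 O}$ ($x{\left(O \right)} = \frac{4}{-2 - \left(2 + 10 O\right)} = \frac{4}{-4 - 10 O}$)
$Q = 384$
$Q \left(28 + \left(\left(-1\right) 42 + x{\left(3 \right)}\right)\right) = 384 \left(28 - \left(42 + \frac{2}{2 + 5 \cdot 3}\right)\right) = 384 \left(28 - \left(42 + \frac{2}{2 + 15}\right)\right) = 384 \left(28 - \left(42 + \frac{2}{17}\right)\right) = 384 \left(28 - \frac{716}{17}\right) = 384 \left(- \frac{240}{17}\right) = - \frac{92160}{17}$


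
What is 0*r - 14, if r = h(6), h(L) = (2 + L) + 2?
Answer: -14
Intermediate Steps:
h(L) = 4 + L
r = 10 (r = 4 + 6 = 10)
0*r - 14 = 0*10 - 14 = 0 - 14 = -14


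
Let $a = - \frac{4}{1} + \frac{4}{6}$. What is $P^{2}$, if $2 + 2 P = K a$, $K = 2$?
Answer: $\frac{169}{9} \approx 18.778$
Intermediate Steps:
$a = - \frac{10}{3}$ ($a = \left(-4\right) 1 + 4 \cdot \frac{1}{6} = -4 + \frac{2}{3} = - \frac{10}{3} \approx -3.3333$)
$P = - \frac{13}{3}$ ($P = -1 + \frac{2 \left(- \frac{10}{3}\right)}{2} = -1 + \frac{1}{2} \left(- \frac{20}{3}\right) = -1 - \frac{10}{3} = - \frac{13}{3} \approx -4.3333$)
$P^{2} = \left(- \frac{13}{3}\right)^{2} = \frac{169}{9}$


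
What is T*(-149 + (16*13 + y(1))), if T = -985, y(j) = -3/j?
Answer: -55160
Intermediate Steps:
T*(-149 + (16*13 + y(1))) = -985*(-149 + (16*13 - 3/1)) = -985*(-149 + (208 - 3*1)) = -985*(-149 + (208 - 3)) = -985*(-149 + 205) = -985*56 = -55160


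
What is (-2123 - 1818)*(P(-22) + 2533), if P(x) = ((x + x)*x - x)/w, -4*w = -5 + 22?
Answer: -154097041/17 ≈ -9.0645e+6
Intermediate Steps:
w = -17/4 (w = -(-5 + 22)/4 = -¼*17 = -17/4 ≈ -4.2500)
P(x) = -8*x²/17 + 4*x/17 (P(x) = ((x + x)*x - x)/(-17/4) = ((2*x)*x - x)*(-4/17) = (2*x² - x)*(-4/17) = (-x + 2*x²)*(-4/17) = -8*x²/17 + 4*x/17)
(-2123 - 1818)*(P(-22) + 2533) = (-2123 - 1818)*((4/17)*(-22)*(1 - 2*(-22)) + 2533) = -3941*((4/17)*(-22)*(1 + 44) + 2533) = -3941*((4/17)*(-22)*45 + 2533) = -3941*(-3960/17 + 2533) = -3941*39101/17 = -154097041/17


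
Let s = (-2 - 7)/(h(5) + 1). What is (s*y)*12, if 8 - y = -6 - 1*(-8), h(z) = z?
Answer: -108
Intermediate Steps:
y = 6 (y = 8 - (-6 - 1*(-8)) = 8 - (-6 + 8) = 8 - 1*2 = 8 - 2 = 6)
s = -3/2 (s = (-2 - 7)/(5 + 1) = -9/6 = -9*⅙ = -3/2 ≈ -1.5000)
(s*y)*12 = -3/2*6*12 = -9*12 = -108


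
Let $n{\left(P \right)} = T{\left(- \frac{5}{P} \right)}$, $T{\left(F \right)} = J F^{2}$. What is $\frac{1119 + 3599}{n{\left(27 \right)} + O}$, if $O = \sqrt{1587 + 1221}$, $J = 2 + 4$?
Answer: $- \frac{14330925}{41451773} + \frac{417889773 \sqrt{78}}{41451773} \approx 88.69$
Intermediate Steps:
$J = 6$
$O = 6 \sqrt{78}$ ($O = \sqrt{2808} = 6 \sqrt{78} \approx 52.991$)
$T{\left(F \right)} = 6 F^{2}$
$n{\left(P \right)} = \frac{150}{P^{2}}$ ($n{\left(P \right)} = 6 \left(- \frac{5}{P}\right)^{2} = 6 \frac{25}{P^{2}} = \frac{150}{P^{2}}$)
$\frac{1119 + 3599}{n{\left(27 \right)} + O} = \frac{1119 + 3599}{\frac{150}{729} + 6 \sqrt{78}} = \frac{4718}{150 \cdot \frac{1}{729} + 6 \sqrt{78}} = \frac{4718}{\frac{50}{243} + 6 \sqrt{78}}$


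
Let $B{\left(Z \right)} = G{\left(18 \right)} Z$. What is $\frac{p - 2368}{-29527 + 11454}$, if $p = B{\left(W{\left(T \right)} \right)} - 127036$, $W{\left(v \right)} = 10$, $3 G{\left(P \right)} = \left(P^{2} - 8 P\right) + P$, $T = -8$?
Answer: $\frac{11704}{1643} \approx 7.1236$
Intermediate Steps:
$G{\left(P \right)} = - \frac{7 P}{3} + \frac{P^{2}}{3}$ ($G{\left(P \right)} = \frac{\left(P^{2} - 8 P\right) + P}{3} = \frac{P^{2} - 7 P}{3} = - \frac{7 P}{3} + \frac{P^{2}}{3}$)
$B{\left(Z \right)} = 66 Z$ ($B{\left(Z \right)} = \frac{1}{3} \cdot 18 \left(-7 + 18\right) Z = \frac{1}{3} \cdot 18 \cdot 11 Z = 66 Z$)
$p = -126376$ ($p = 66 \cdot 10 - 127036 = 660 - 127036 = -126376$)
$\frac{p - 2368}{-29527 + 11454} = \frac{-126376 - 2368}{-29527 + 11454} = - \frac{128744}{-18073} = \left(-128744\right) \left(- \frac{1}{18073}\right) = \frac{11704}{1643}$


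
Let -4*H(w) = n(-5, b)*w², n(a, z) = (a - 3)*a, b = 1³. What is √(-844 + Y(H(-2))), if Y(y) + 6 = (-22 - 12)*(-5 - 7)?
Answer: I*√442 ≈ 21.024*I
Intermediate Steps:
b = 1
n(a, z) = a*(-3 + a) (n(a, z) = (-3 + a)*a = a*(-3 + a))
H(w) = -10*w² (H(w) = -(-5*(-3 - 5))*w²/4 = -(-5*(-8))*w²/4 = -10*w²)
Y(y) = 402 (Y(y) = -6 + (-22 - 12)*(-5 - 7) = -6 - 34*(-12) = -6 + 408 = 402)
√(-844 + Y(H(-2))) = √(-844 + 402) = √(-442) = I*√442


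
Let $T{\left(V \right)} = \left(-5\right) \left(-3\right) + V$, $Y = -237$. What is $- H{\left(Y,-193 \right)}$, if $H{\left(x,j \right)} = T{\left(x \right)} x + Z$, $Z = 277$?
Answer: $-52891$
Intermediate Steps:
$T{\left(V \right)} = 15 + V$
$H{\left(x,j \right)} = 277 + x \left(15 + x\right)$ ($H{\left(x,j \right)} = \left(15 + x\right) x + 277 = x \left(15 + x\right) + 277 = 277 + x \left(15 + x\right)$)
$- H{\left(Y,-193 \right)} = - (277 - 237 \left(15 - 237\right)) = - (277 - -52614) = - (277 + 52614) = \left(-1\right) 52891 = -52891$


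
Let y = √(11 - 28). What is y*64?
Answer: 64*I*√17 ≈ 263.88*I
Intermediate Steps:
y = I*√17 (y = √(-17) = I*√17 ≈ 4.1231*I)
y*64 = (I*√17)*64 = 64*I*√17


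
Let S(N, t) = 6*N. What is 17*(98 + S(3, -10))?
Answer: 1972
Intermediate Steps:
17*(98 + S(3, -10)) = 17*(98 + 6*3) = 17*(98 + 18) = 17*116 = 1972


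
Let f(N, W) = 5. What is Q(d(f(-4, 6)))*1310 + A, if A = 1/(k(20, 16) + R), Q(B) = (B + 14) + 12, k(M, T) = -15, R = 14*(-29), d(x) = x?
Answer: 17096809/421 ≈ 40610.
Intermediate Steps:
R = -406
Q(B) = 26 + B (Q(B) = (14 + B) + 12 = 26 + B)
A = -1/421 (A = 1/(-15 - 406) = 1/(-421) = -1/421 ≈ -0.0023753)
Q(d(f(-4, 6)))*1310 + A = (26 + 5)*1310 - 1/421 = 31*1310 - 1/421 = 40610 - 1/421 = 17096809/421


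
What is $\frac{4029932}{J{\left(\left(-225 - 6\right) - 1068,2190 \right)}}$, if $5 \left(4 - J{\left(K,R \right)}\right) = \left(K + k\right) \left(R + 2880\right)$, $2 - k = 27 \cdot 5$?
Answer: $\frac{1007483}{363013} \approx 2.7753$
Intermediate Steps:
$k = -133$ ($k = 2 - 27 \cdot 5 = 2 - 135 = -133$)
$J{\left(K,R \right)} = 4 - \frac{\left(-133 + K\right) \left(2880 + R\right)}{5}$ ($J{\left(K,R \right)} = 4 - \frac{\left(K - 133\right) \left(R + 2880\right)}{5} = 4 - \frac{\left(-133 + K\right) \left(2880 + R\right)}{5}$)
$\frac{4029932}{J{\left(\left(-225 - 6\right) - 1068,2190 \right)}} = \frac{4029932}{76612 - 576 \left(\left(-225 - 6\right) - 1068\right) + \frac{133}{5} \cdot 2190 - \frac{1}{5} \left(\left(-225 - 6\right) - 1068\right) 2190} = \frac{4029932}{76612 - 576 \left(-231 - 1068\right) + 58254 - \frac{1}{5} \left(-231 - 1068\right) 2190} = \frac{4029932}{76612 - -748224 + 58254 - \left(- \frac{1299}{5}\right) 2190} = \frac{4029932}{76612 + 748224 + 58254 + 568962} = \frac{4029932}{1452052} = 4029932 \cdot \frac{1}{1452052} = \frac{1007483}{363013}$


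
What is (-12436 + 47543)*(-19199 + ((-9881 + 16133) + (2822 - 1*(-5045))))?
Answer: -178343560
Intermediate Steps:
(-12436 + 47543)*(-19199 + ((-9881 + 16133) + (2822 - 1*(-5045)))) = 35107*(-19199 + (6252 + (2822 + 5045))) = 35107*(-19199 + (6252 + 7867)) = 35107*(-19199 + 14119) = 35107*(-5080) = -178343560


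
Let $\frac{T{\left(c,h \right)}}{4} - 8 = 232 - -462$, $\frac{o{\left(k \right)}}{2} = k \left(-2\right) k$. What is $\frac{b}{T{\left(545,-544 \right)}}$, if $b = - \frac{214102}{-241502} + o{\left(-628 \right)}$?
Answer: $- \frac{190488942485}{339068808} \approx -561.8$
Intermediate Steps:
$o{\left(k \right)} = - 4 k^{2}$ ($o{\left(k \right)} = 2 k \left(-2\right) k = 2 - 2 k k = 2 \left(- 2 k^{2}\right) = - 4 k^{2}$)
$T{\left(c,h \right)} = 2808$ ($T{\left(c,h \right)} = 32 + 4 \left(232 - -462\right) = 32 + 4 \left(232 + 462\right) = 32 + 4 \cdot 694 = 32 + 2776 = 2808$)
$b = - \frac{190488942485}{120751}$ ($b = - \frac{214102}{-241502} - 4 \left(-628\right)^{2} = \left(-214102\right) \left(- \frac{1}{241502}\right) - 1577536 = \frac{107051}{120751} - 1577536 = - \frac{190488942485}{120751} \approx -1.5775 \cdot 10^{6}$)
$\frac{b}{T{\left(545,-544 \right)}} = - \frac{190488942485}{120751 \cdot 2808} = \left(- \frac{190488942485}{120751}\right) \frac{1}{2808} = - \frac{190488942485}{339068808}$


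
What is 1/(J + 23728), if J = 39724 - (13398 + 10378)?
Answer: 1/39676 ≈ 2.5204e-5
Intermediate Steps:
J = 15948 (J = 39724 - 1*23776 = 39724 - 23776 = 15948)
1/(J + 23728) = 1/(15948 + 23728) = 1/39676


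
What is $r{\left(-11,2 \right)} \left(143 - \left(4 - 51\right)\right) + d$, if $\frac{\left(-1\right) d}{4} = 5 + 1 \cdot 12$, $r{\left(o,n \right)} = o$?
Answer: $-2158$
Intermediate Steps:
$d = -68$ ($d = - 4 \left(5 + 1 \cdot 12\right) = - 4 \left(5 + 12\right) = \left(-4\right) 17 = -68$)
$r{\left(-11,2 \right)} \left(143 - \left(4 - 51\right)\right) + d = - 11 \left(143 - \left(4 - 51\right)\right) - 68 = - 11 \left(143 - -47\right) - 68 = - 11 \left(143 + 47\right) - 68 = \left(-11\right) 190 - 68 = -2090 - 68 = -2158$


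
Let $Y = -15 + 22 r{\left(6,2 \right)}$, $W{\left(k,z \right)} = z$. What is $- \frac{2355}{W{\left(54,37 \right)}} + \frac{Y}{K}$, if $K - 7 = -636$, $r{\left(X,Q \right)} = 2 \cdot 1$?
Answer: $- \frac{40064}{629} \approx -63.695$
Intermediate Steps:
$r{\left(X,Q \right)} = 2$
$K = -629$ ($K = 7 - 636 = -629$)
$Y = 29$ ($Y = -15 + 22 \cdot 2 = -15 + 44 = 29$)
$- \frac{2355}{W{\left(54,37 \right)}} + \frac{Y}{K} = - \frac{2355}{37} + \frac{29}{-629} = \left(-2355\right) \frac{1}{37} + 29 \left(- \frac{1}{629}\right) = - \frac{2355}{37} - \frac{29}{629} = - \frac{40064}{629}$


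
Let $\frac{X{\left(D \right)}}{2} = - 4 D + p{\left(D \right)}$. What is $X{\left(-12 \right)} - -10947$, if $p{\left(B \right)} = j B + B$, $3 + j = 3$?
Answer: $11019$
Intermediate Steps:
$j = 0$ ($j = -3 + 3 = 0$)
$p{\left(B \right)} = B$ ($p{\left(B \right)} = 0 B + B = 0 + B = B$)
$X{\left(D \right)} = - 6 D$ ($X{\left(D \right)} = 2 \left(- 4 D + D\right) = 2 \left(- 3 D\right) = - 6 D$)
$X{\left(-12 \right)} - -10947 = \left(-6\right) \left(-12\right) - -10947 = 72 + 10947 = 11019$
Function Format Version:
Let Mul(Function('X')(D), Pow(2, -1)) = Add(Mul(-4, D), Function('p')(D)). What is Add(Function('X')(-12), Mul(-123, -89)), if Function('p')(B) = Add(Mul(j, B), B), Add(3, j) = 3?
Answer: 11019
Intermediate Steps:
j = 0 (j = Add(-3, 3) = 0)
Function('p')(B) = B (Function('p')(B) = Add(Mul(0, B), B) = Add(0, B) = B)
Function('X')(D) = Mul(-6, D) (Function('X')(D) = Mul(2, Add(Mul(-4, D), D)) = Mul(2, Mul(-3, D)) = Mul(-6, D))
Add(Function('X')(-12), Mul(-123, -89)) = Add(Mul(-6, -12), Mul(-123, -89)) = Add(72, 10947) = 11019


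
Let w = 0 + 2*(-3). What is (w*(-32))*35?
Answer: 6720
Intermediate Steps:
w = -6 (w = 0 - 6 = -6)
(w*(-32))*35 = -6*(-32)*35 = 192*35 = 6720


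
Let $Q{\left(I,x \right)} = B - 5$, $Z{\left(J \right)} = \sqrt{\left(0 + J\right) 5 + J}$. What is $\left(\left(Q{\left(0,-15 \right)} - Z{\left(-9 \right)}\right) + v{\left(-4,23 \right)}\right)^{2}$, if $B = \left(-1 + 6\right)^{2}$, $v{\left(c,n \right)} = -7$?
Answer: $115 - 78 i \sqrt{6} \approx 115.0 - 191.06 i$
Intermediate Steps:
$Z{\left(J \right)} = \sqrt{6} \sqrt{J}$ ($Z{\left(J \right)} = \sqrt{J 5 + J} = \sqrt{5 J + J} = \sqrt{6 J} = \sqrt{6} \sqrt{J}$)
$B = 25$ ($B = 5^{2} = 25$)
$Q{\left(I,x \right)} = 20$ ($Q{\left(I,x \right)} = 25 - 5 = 20$)
$\left(\left(Q{\left(0,-15 \right)} - Z{\left(-9 \right)}\right) + v{\left(-4,23 \right)}\right)^{2} = \left(\left(20 - \sqrt{6} \sqrt{-9}\right) - 7\right)^{2} = \left(\left(20 - \sqrt{6} \cdot 3 i\right) - 7\right)^{2} = \left(\left(20 - 3 i \sqrt{6}\right) - 7\right)^{2} = \left(13 - 3 i \sqrt{6}\right)^{2}$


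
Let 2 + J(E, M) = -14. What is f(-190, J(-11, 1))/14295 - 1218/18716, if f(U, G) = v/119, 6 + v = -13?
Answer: -1036150747/15918940590 ≈ -0.065089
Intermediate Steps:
J(E, M) = -16 (J(E, M) = -2 - 14 = -16)
v = -19 (v = -6 - 13 = -19)
f(U, G) = -19/119
f(-190, J(-11, 1))/14295 - 1218/18716 = -19/119/14295 - 1218/18716 = -19/119*1/14295 - 1218*1/18716 = -19/1701105 - 609/9358 = -1036150747/15918940590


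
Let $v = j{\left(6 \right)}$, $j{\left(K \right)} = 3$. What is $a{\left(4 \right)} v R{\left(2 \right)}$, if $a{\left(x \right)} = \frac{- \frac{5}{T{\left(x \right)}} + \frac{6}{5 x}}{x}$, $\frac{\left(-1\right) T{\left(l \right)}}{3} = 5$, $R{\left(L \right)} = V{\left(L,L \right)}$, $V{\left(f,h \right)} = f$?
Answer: $\frac{19}{20} \approx 0.95$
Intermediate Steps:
$v = 3$
$R{\left(L \right)} = L$
$T{\left(l \right)} = -15$ ($T{\left(l \right)} = \left(-3\right) 5 = -15$)
$a{\left(x \right)} = \frac{\frac{1}{3} + \frac{6}{5 x}}{x}$ ($a{\left(x \right)} = \frac{- \frac{5}{-15} + \frac{6}{5 x}}{x} = \frac{\left(-5\right) \left(- \frac{1}{15}\right) + 6 \frac{1}{5 x}}{x} = \frac{\frac{1}{3} + \frac{6}{5 x}}{x}$)
$a{\left(4 \right)} v R{\left(2 \right)} = \frac{18 + 5 \cdot 4}{15 \cdot 16} \cdot 3 \cdot 2 = \frac{1}{15} \cdot \frac{1}{16} \left(18 + 20\right) 3 \cdot 2 = \frac{1}{15} \cdot \frac{1}{16} \cdot 38 \cdot 3 \cdot 2 = \frac{19}{120} \cdot 3 \cdot 2 = \frac{19}{40} \cdot 2 = \frac{19}{20}$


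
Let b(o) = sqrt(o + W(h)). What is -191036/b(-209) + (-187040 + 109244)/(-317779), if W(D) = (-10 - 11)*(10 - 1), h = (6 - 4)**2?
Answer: 77796/317779 + 95518*I*sqrt(398)/199 ≈ 0.24481 + 9575.8*I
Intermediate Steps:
h = 4 (h = 2**2 = 4)
W(D) = -189 (W(D) = -21*9 = -189)
b(o) = sqrt(-189 + o) (b(o) = sqrt(o - 189) = sqrt(-189 + o))
-191036/b(-209) + (-187040 + 109244)/(-317779) = -191036/sqrt(-189 - 209) + (-187040 + 109244)/(-317779) = -191036*(-I*sqrt(398)/398) - 77796*(-1/317779) = -191036*(-I*sqrt(398)/398) + 77796/317779 = -(-95518)*I*sqrt(398)/199 + 77796/317779 = 95518*I*sqrt(398)/199 + 77796/317779 = 77796/317779 + 95518*I*sqrt(398)/199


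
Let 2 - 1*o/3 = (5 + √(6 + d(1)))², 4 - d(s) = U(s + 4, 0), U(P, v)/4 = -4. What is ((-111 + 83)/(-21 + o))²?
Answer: 23422/13467 - 13720*√26/40401 ≈ 0.0076100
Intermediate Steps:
U(P, v) = -16 (U(P, v) = 4*(-4) = -16)
d(s) = 20 (d(s) = 4 - 1*(-16) = 4 + 16 = 20)
o = 6 - 3*(5 + √26)² (o = 6 - 3*(5 + √(6 + 20))² = 6 - 3*(5 + √26)² ≈ -299.97)
((-111 + 83)/(-21 + o))² = ((-111 + 83)/(-21 + (-147 - 30*√26)))² = (-28/(-168 - 30*√26))² = 784/(-168 - 30*√26)²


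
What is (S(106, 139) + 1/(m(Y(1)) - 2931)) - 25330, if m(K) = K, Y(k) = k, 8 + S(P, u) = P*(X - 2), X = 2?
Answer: -74240341/2930 ≈ -25338.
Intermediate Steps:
S(P, u) = -8 (S(P, u) = -8 + P*(2 - 2) = -8 + P*0 = -8 + 0 = -8)
(S(106, 139) + 1/(m(Y(1)) - 2931)) - 25330 = (-8 + 1/(1 - 2931)) - 25330 = (-8 + 1/(-2930)) - 25330 = (-8 - 1/2930) - 25330 = -23441/2930 - 25330 = -74240341/2930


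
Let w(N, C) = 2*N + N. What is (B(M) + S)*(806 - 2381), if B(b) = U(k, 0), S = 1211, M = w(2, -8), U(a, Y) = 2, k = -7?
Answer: -1910475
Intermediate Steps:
w(N, C) = 3*N
M = 6 (M = 3*2 = 6)
B(b) = 2
(B(M) + S)*(806 - 2381) = (2 + 1211)*(806 - 2381) = 1213*(-1575) = -1910475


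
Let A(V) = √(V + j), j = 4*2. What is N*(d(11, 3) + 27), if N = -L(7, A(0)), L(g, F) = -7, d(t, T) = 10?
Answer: 259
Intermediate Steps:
j = 8
A(V) = √(8 + V) (A(V) = √(V + 8) = √(8 + V))
N = 7 (N = -1*(-7) = 7)
N*(d(11, 3) + 27) = 7*(10 + 27) = 7*37 = 259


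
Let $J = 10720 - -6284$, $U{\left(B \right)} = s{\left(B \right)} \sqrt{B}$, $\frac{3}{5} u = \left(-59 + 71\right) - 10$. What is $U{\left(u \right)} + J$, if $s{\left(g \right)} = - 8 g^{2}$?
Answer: $17004 - \frac{800 \sqrt{30}}{27} \approx 16842.0$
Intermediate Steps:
$u = \frac{10}{3}$ ($u = \frac{5 \left(\left(-59 + 71\right) - 10\right)}{3} = \frac{5 \left(12 - 10\right)}{3} = \frac{5}{3} \cdot 2 = \frac{10}{3} \approx 3.3333$)
$U{\left(B \right)} = - 8 B^{\frac{5}{2}}$ ($U{\left(B \right)} = - 8 B^{2} \sqrt{B} = - 8 B^{\frac{5}{2}}$)
$J = 17004$ ($J = 10720 + 6284 = 17004$)
$U{\left(u \right)} + J = - 8 \left(\frac{10}{3}\right)^{\frac{5}{2}} + 17004 = - 8 \frac{100 \sqrt{30}}{27} + 17004 = - \frac{800 \sqrt{30}}{27} + 17004 = 17004 - \frac{800 \sqrt{30}}{27}$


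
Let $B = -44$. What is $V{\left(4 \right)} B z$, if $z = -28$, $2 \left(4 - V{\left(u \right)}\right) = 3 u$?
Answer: $-2464$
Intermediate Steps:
$V{\left(u \right)} = 4 - \frac{3 u}{2}$
$V{\left(4 \right)} B z = \left(4 - 6\right) \left(-44\right) \left(-28\right) = \left(-2\right) \left(-44\right) \left(-28\right) = 88 \left(-28\right) = -2464$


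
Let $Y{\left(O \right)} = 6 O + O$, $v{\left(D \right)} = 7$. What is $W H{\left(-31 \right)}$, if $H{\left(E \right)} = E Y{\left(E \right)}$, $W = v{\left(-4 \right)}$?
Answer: $47089$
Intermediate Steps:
$Y{\left(O \right)} = 7 O$
$W = 7$
$H{\left(E \right)} = 7 E^{2}$ ($H{\left(E \right)} = E 7 E = 7 E^{2}$)
$W H{\left(-31 \right)} = 7 \cdot 7 \left(-31\right)^{2} = 7 \cdot 7 \cdot 961 = 7 \cdot 6727 = 47089$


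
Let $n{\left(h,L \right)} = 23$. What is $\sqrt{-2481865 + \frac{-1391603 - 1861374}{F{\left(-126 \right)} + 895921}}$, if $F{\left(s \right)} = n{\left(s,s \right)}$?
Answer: $\frac{i \sqrt{10164463234652418}}{63996} \approx 1575.4 i$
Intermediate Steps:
$F{\left(s \right)} = 23$
$\sqrt{-2481865 + \frac{-1391603 - 1861374}{F{\left(-126 \right)} + 895921}} = \sqrt{-2481865 + \frac{-1391603 - 1861374}{23 + 895921}} = \sqrt{-2481865 - \frac{3252977}{895944}} = \sqrt{-2481865 - \frac{464711}{127992}} = \sqrt{- \frac{317659329791}{127992}} = \frac{i \sqrt{10164463234652418}}{63996}$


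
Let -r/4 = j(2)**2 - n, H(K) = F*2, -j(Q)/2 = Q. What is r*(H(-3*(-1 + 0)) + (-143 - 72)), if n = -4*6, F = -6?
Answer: 36320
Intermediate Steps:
j(Q) = -2*Q
n = -24
H(K) = -12 (H(K) = -6*2 = -12)
r = -160 (r = -4*((-2*2)**2 - 1*(-24)) = -4*((-4)**2 + 24) = -4*(16 + 24) = -4*40 = -160)
r*(H(-3*(-1 + 0)) + (-143 - 72)) = -160*(-12 + (-143 - 72)) = -160*(-12 - 215) = -160*(-227) = 36320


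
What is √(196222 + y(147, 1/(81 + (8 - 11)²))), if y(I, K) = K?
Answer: √176599810/30 ≈ 442.97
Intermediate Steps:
√(196222 + y(147, 1/(81 + (8 - 11)²))) = √(196222 + 1/(81 + (8 - 11)²)) = √(196222 + 1/(81 + (-3)²)) = √(196222 + 1/(81 + 9)) = √(196222 + 1/90) = √(17659981/90) = √176599810/30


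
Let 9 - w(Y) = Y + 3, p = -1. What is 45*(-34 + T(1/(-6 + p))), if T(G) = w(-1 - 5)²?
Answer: 4950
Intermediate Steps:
w(Y) = 6 - Y (w(Y) = 9 - (Y + 3) = 9 - (3 + Y) = 9 + (-3 - Y) = 6 - Y)
T(G) = 144 (T(G) = (6 - (-1 - 5))² = (6 - 1*(-6))² = (6 + 6)² = 12² = 144)
45*(-34 + T(1/(-6 + p))) = 45*(-34 + 144) = 45*110 = 4950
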